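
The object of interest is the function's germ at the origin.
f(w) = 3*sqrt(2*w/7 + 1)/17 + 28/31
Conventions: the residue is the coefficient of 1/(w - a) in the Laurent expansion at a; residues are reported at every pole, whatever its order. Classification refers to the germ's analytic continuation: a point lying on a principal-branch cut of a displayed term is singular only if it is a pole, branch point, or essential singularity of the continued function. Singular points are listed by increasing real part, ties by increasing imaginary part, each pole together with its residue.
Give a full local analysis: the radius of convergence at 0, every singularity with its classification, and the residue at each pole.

Branch term (3/17)*sqrt(1 - w/(-7/2)): its argument vanishes at w = -7/2, a square-root branch point, modulus 7/2.
The radius of convergence is the smallest modulus among the singular points: 7/2.

Radius of convergence at 0: 7/2.
At -7/2: an algebraic (square-root) branch point.


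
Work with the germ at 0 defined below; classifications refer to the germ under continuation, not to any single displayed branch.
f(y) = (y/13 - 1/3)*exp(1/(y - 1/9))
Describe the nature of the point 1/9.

The exponent 1/(y - (1/9)) has a pole at 1/9, so exp(1/(y - (1/9))) takes every nonzero value near it: an essential singularity (not a pole of any order).

The point is an essential singularity.


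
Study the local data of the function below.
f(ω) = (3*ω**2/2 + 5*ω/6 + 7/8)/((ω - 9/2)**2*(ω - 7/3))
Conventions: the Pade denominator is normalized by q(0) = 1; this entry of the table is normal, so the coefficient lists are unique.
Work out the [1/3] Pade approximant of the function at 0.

Taylor coefficients needed (expand at 0): a_0 = -1/54, a_1 = -115/3402, a_2 = -451/7938, a_3 = -565547/13502538, a_4 = -20121161/850659894.
Write the denominator as Q(ω) = 1 + q1*ω + q2*ω^2 + q3*ω^3. Requiring Q*f - P = O(ω^5) with deg P <= 1 kills the coefficients of ω^2..ω^4 in Q*f:
  ω^2: a_2 + q1*a_1 + q2*a_0 = 0, i.e. -451/7938 + (-115/3402)*q1 + (-1/54)*q2 = 0.
  ω^3: a_3 + q1*a_2 + q2*a_1 + q3*a_0 = 0, i.e. -565547/13502538 + (-451/7938)*q1 + (-115/3402)*q2 + (-1/54)*q3 = 0.
  ω^4: a_4 + q1*a_3 + q2*a_2 + q3*a_1 = 0, i.e. -20121161/850659894 + (-565547/13502538)*q1 + (-451/7938)*q2 + (-115/3402)*q3 = 0.
Solving this linear system: q1 = -669901/937503, q2 = -647002/366849, q3 = 1265600/401787.
The numerator is Q*f truncated at degree 1: P0 = a_0 = -1/54; P1 = a_1 + q1*a_0 = -173569/8437527.

The Pade approximant has numerator coefficients [-1/54, -173569/8437527]; denominator coefficients [1, -669901/937503, -647002/366849, 1265600/401787].


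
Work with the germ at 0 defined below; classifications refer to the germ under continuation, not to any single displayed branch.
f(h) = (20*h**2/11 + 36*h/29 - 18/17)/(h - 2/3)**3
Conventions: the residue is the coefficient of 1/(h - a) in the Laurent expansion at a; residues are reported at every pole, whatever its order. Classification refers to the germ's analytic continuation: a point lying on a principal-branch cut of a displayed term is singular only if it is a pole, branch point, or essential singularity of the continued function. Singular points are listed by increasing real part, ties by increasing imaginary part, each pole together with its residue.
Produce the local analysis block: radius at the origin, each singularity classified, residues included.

Denominator factor (h - 2/3)^3: pole of order 3 at 2/3, modulus 2/3.
The radius of convergence is the smallest modulus among the singular points: 2/3.
At the order-3 pole 2/3 set g(h) = (h - (2/3))^3*f(h) = 20*h**2/11 + 36*h/29 - 18/17.
Order-3 pole: residue = g''(a)/2; g''(2/3) = 40/11, so the residue is 20/11.

Radius of convergence at 0: 2/3.
At 2/3: a pole of order 3; residue 20/11.


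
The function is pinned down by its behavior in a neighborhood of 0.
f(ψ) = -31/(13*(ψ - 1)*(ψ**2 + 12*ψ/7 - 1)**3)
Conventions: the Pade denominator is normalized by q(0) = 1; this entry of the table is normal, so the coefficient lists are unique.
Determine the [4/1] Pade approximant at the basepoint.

The Pade approximant has numerator coefficients [-31/13, -257508072/35115353, -4649052795/245807471, -63960098256/1720652297, -621737386878/12044566079]; denominator coefficients [1, -1183751/385883].

Taylor coefficients needed (expand at 0): a_0 = -31/13, a_1 = -1333/91, a_2 = -40672/637, a_3 = -1039120/4459, a_4 = -23924746/31213, a_5 = -73392562/31213.
Write the denominator as Q(ψ) = 1 + q1*ψ. Requiring Q*f - P = O(ψ^6) with deg P <= 4 kills the coefficients of ψ^5..ψ^5 in Q*f:
  ψ^5: a_5 + q1*a_4 = 0, i.e. -73392562/31213 + (-23924746/31213)*q1 = 0.
Solving this linear system: q1 = -1183751/385883.
The numerator is Q*f truncated at degree 4: P0 = a_0 = -31/13; P1 = a_1 + q1*a_0 = -257508072/35115353; P2 = a_2 + q1*a_1 = -4649052795/245807471; P3 = a_3 + q1*a_2 = -63960098256/1720652297; P4 = a_4 + q1*a_3 = -621737386878/12044566079.


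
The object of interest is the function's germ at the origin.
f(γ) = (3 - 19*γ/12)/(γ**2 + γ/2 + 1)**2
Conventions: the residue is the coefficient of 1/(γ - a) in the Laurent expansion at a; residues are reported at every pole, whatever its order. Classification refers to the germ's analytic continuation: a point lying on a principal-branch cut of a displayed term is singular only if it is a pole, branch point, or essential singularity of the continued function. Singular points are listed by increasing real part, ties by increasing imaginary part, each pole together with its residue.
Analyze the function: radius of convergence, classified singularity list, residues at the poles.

Denominator factor (γ**2 + γ/2 + 1)^2: discriminant -15/4, complex-conjugate roots (-1/4) + ((1/4)*sqrt(15))*i and (-1/4) - ((1/4)*sqrt(15))*i; poles of order 2, moduli 1 and 1.
The radius of convergence is the smallest modulus among the singular points: 1.
The factor γ**2 + γ/2 + 1 splits as (γ - a)(γ - a') with a = (-1/4) - ((1/4)*sqrt(15))*i, a' = (-1/4) + ((1/4)*sqrt(15))*i. At the order-2 pole a set g(γ) = (γ - a)^2*f(γ) = [3 - 19*γ/12] / (γ - a')^2.
Order-2 pole: residue = g'(a); g'((-1/4) - ((1/4)*sqrt(15))*i) = ((163/675)*sqrt(15))*i, so the residue is ((163/675)*sqrt(15))*i.
The factor γ**2 + γ/2 + 1 splits as (γ - a)(γ - a') with a = (-1/4) + ((1/4)*sqrt(15))*i, a' = (-1/4) - ((1/4)*sqrt(15))*i. At the order-2 pole a set g(γ) = (γ - a)^2*f(γ) = [3 - 19*γ/12] / (γ - a')^2.
Order-2 pole: residue = g'(a); g'((-1/4) + ((1/4)*sqrt(15))*i) = -((163/675)*sqrt(15))*i, so the residue is -((163/675)*sqrt(15))*i.
List the singular points by increasing real part (a conjugate pair: the negative imaginary part first).

Radius of convergence at 0: 1.
At (-1/4) - ((1/4)*sqrt(15))*i: a pole of order 2; residue ((163/675)*sqrt(15))*i.
At (-1/4) + ((1/4)*sqrt(15))*i: a pole of order 2; residue -((163/675)*sqrt(15))*i.


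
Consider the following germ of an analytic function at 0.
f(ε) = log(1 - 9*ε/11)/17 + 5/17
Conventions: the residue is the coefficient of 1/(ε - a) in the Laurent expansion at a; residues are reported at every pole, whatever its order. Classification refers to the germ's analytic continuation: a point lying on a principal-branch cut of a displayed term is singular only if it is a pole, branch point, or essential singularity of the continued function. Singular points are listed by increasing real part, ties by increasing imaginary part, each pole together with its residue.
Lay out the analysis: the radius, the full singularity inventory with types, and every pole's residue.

Branch term (1/17)*log(1 - ε/(11/9)): its argument vanishes at ε = 11/9, a logarithmic branch point, modulus 11/9.
The radius of convergence is the smallest modulus among the singular points: 11/9.

Radius of convergence at 0: 11/9.
At 11/9: a logarithmic branch point.


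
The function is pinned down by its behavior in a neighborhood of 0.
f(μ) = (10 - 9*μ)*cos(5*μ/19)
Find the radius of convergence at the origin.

The factor cos(5*μ/19) is entire and contributes no finite singular point.
The polynomial part has no poles.
No finite singular points: the Taylor series at 0 converges everywhere.

The radius of convergence is infinite.


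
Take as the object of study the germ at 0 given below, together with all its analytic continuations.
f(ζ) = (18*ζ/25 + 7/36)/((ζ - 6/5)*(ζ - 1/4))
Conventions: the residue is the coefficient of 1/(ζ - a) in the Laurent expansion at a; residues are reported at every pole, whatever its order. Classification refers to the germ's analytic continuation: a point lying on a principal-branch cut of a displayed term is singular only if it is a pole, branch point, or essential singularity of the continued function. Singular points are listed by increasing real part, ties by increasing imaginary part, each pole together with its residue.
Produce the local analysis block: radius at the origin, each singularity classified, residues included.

Radius of convergence at 0: 1/4.
At 1/4: a pole of order 1; residue -337/855.
At 6/5: a pole of order 1; residue 4763/4275.

Denominator factor (ζ - 1/4): pole of order 1 at 1/4, modulus 1/4.
Denominator factor (ζ - 6/5): pole of order 1 at 6/5, modulus 6/5.
The radius of convergence is the smallest modulus among the singular points: 1/4.
At the order-1 pole 1/4 set g(ζ) = (ζ - (1/4))*f(ζ) = (18*ζ/25 + 7/36)/(ζ - 6/5).
Simple pole: residue = g(a) at a = 1/4, which is -337/855.
At the order-1 pole 6/5 set g(ζ) = (ζ - (6/5))*f(ζ) = (18*ζ/25 + 7/36)/(ζ - 1/4).
Simple pole: residue = g(a) at a = 6/5, which is 4763/4275.
List the singular points by increasing real part (a conjugate pair: the negative imaginary part first).


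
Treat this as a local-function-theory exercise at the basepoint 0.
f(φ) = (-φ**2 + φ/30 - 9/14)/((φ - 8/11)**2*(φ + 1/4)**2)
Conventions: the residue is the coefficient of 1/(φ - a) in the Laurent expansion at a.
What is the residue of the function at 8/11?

At the order-2 pole 8/11 set g(φ) = (φ - (8/11))^2*f(φ) = (-φ**2 + φ/30 - 9/14)/(φ + 1/4)**2.
Order-2 pole: residue = g'(a); g'(8/11) = 2701688/2782745, so the residue is 2701688/2782745.

The residue is 2701688/2782745.


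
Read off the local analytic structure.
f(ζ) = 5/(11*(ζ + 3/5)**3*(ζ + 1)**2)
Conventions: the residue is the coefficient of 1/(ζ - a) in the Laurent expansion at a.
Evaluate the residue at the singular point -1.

At the order-2 pole -1 set g(ζ) = (ζ - (-1))^2*f(ζ) = 5/(11*(ζ + 3/5)**3).
Order-2 pole: residue = g'(a); g'(-1) = -9375/176, so the residue is -9375/176.

The residue is -9375/176.


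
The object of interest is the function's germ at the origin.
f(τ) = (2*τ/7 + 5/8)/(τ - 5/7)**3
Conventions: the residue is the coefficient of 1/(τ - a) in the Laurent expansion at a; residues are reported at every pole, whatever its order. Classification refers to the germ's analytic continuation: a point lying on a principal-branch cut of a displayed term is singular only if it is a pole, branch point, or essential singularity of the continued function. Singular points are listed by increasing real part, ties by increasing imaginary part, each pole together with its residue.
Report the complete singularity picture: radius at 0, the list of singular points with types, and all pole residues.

Denominator factor (τ - 5/7)^3: pole of order 3 at 5/7, modulus 5/7.
The radius of convergence is the smallest modulus among the singular points: 5/7.
At the order-3 pole 5/7 set g(τ) = (τ - (5/7))^3*f(τ) = 2*τ/7 + 5/8.
Order-3 pole: residue = g''(a)/2; g''(5/7) = 0, so the residue is 0.

Radius of convergence at 0: 5/7.
At 5/7: a pole of order 3; residue 0.


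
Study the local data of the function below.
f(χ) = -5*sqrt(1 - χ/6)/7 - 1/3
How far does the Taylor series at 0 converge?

Branch term (-5/7)*sqrt(1 - χ/(6)): its argument vanishes at χ = 6, a square-root branch point, modulus 6.
The radius of convergence is the smallest modulus among the singular points: 6.

The radius of convergence is 6.


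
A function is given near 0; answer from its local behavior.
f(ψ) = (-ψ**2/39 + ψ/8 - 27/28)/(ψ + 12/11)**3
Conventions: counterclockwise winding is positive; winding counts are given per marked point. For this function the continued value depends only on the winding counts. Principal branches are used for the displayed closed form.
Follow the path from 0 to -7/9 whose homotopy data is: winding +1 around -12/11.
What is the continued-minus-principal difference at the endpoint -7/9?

Continued minus principal equals 0.

The function is rational, hence single-valued: continuing it around any pole returns the same value, so the difference is 0.


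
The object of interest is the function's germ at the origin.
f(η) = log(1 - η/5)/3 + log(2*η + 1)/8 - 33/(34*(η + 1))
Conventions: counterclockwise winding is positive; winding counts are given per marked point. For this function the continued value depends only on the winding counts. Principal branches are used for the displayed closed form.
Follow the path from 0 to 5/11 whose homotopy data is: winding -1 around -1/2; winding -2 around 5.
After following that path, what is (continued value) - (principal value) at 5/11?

The rational part is single-valued and drops out of the difference; each branch term changes only by its own monodromy.
(1/3)*log(1 - η/(5)): each positive loop around 5 adds 2*pi*i to the log, so winding -2 contributes (1/3)*(-2)*2*pi*i = -(4/3)*pi*i.
(1/8)*log(1 - η/(-1/2)): each positive loop around -1/2 adds 2*pi*i to the log, so winding -1 contributes (1/8)*(-1)*2*pi*i = -(1/4)*pi*i.
Summing the contributions at η = 5/11 gives -(19/12)*pi*i.

Continued minus principal equals -(19/12)*pi*i.


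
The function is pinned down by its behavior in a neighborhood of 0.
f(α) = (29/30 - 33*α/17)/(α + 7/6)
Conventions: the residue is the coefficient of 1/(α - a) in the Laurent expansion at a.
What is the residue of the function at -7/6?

At the order-1 pole -7/6 set g(α) = (α - (-7/6))*f(α) = 29/30 - 33*α/17.
Simple pole: residue = g(a) at a = -7/6, which is 824/255.

The residue is 824/255.


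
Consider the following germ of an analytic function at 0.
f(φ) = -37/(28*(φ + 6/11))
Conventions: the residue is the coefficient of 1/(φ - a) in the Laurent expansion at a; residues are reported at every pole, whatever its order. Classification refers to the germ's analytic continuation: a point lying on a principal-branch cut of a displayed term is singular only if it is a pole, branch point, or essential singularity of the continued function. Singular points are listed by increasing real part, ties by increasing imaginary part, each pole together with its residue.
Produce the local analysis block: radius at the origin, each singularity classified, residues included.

Denominator factor (φ + 6/11): pole of order 1 at -6/11, modulus 6/11.
The radius of convergence is the smallest modulus among the singular points: 6/11.
At the order-1 pole -6/11 set g(φ) = (φ - (-6/11))*f(φ) = -37/28.
Simple pole: residue = g(a) at a = -6/11, which is -37/28.

Radius of convergence at 0: 6/11.
At -6/11: a pole of order 1; residue -37/28.


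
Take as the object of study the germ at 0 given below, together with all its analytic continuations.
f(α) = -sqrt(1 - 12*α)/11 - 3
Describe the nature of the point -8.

The point is a regular point.

There is no denominator, hence no pole anywhere.
Branch term sqrt(1 - α/(1/12)): argument at -8 is 97, nonzero, so -8 is not its branch point (a point on a principal cut is still regular for the continued germ).
So the germ continues analytically to -8.


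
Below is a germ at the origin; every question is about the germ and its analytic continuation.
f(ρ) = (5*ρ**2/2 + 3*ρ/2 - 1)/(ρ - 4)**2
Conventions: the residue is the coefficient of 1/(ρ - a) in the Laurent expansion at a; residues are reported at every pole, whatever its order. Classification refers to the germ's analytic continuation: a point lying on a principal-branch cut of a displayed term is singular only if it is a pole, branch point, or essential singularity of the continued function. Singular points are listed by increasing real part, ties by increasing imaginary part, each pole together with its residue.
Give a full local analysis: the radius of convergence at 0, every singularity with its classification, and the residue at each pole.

Denominator factor (ρ - 4)^2: pole of order 2 at 4, modulus 4.
The radius of convergence is the smallest modulus among the singular points: 4.
At the order-2 pole 4 set g(ρ) = (ρ - (4))^2*f(ρ) = 5*ρ**2/2 + 3*ρ/2 - 1.
Order-2 pole: residue = g'(a); g'(4) = 43/2, so the residue is 43/2.

Radius of convergence at 0: 4.
At 4: a pole of order 2; residue 43/2.


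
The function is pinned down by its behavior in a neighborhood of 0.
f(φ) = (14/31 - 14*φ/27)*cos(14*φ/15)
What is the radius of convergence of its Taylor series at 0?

The factor cos(14*φ/15) is entire and contributes no finite singular point.
The polynomial part has no poles.
No finite singular points: the Taylor series at 0 converges everywhere.

The radius of convergence is infinite.


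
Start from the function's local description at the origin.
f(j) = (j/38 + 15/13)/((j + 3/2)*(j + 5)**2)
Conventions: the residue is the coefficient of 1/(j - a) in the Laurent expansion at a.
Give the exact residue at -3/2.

At the order-1 pole -3/2 set g(j) = (j - (-3/2))*f(j) = (j/38 + 15/13)/(j + 5)**2.
Simple pole: residue = g(a) at a = -3/2, which is 1101/12103.

The residue is 1101/12103.


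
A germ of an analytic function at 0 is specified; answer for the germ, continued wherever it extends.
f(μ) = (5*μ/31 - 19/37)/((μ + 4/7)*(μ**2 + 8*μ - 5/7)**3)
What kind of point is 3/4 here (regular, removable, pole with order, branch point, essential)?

The point is a regular point.

Denominator factors: μ**2 + 8*μ - 5/7 = 655/112 at μ = 3/4; μ + 4/7 = 37/28 at μ = 3/4 — none vanishes.
So the germ continues analytically to 3/4.


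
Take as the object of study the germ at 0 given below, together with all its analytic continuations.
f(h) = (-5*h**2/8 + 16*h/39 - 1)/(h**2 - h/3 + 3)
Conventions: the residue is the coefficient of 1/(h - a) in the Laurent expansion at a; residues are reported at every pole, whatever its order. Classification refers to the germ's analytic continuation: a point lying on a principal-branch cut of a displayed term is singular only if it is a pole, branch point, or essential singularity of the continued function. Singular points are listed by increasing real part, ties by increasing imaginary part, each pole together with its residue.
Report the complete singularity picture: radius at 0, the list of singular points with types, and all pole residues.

Radius of convergence at 0: sqrt(3).
At (1/6) - ((1/6)*sqrt(107))*i: a pole of order 1; residue (21/208) + ((567/22256)*sqrt(107))*i.
At (1/6) + ((1/6)*sqrt(107))*i: a pole of order 1; residue (21/208) - ((567/22256)*sqrt(107))*i.

Denominator factor (h**2 - h/3 + 3): discriminant -107/9, complex-conjugate roots (1/6) + ((1/6)*sqrt(107))*i and (1/6) - ((1/6)*sqrt(107))*i; poles of order 1, moduli sqrt(3) and sqrt(3).
The radius of convergence is the smallest modulus among the singular points: sqrt(3).
The factor h**2 - h/3 + 3 splits as (h - a)(h - a') with a = (1/6) - ((1/6)*sqrt(107))*i, a' = (1/6) + ((1/6)*sqrt(107))*i. At the order-1 pole a set g(h) = (h - a)*f(h) = [-5*h**2/8 + 16*h/39 - 1] / (h - a').
Simple pole: residue = g(a) at a = (1/6) - ((1/6)*sqrt(107))*i, which is (21/208) + ((567/22256)*sqrt(107))*i.
The factor h**2 - h/3 + 3 splits as (h - a)(h - a') with a = (1/6) + ((1/6)*sqrt(107))*i, a' = (1/6) - ((1/6)*sqrt(107))*i. At the order-1 pole a set g(h) = (h - a)*f(h) = [-5*h**2/8 + 16*h/39 - 1] / (h - a').
Simple pole: residue = g(a) at a = (1/6) + ((1/6)*sqrt(107))*i, which is (21/208) - ((567/22256)*sqrt(107))*i.
List the singular points by increasing real part (a conjugate pair: the negative imaginary part first).


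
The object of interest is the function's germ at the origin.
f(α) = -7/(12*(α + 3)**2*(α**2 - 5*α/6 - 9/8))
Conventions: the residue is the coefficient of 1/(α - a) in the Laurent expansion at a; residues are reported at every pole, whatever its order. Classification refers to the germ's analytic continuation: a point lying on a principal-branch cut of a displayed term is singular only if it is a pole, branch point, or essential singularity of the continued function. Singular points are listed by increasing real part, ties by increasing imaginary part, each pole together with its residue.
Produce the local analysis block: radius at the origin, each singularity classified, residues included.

Radius of convergence at 0: -5/12 + (1/12)*sqrt(187).
At -3: a pole of order 2; residue -2296/62001.
At 5/12 - (1/12)*sqrt(187): a pole of order 1; residue 1148/62001 + (26152/11594187)*sqrt(187).
At 5/12 + (1/12)*sqrt(187): a pole of order 1; residue 1148/62001 - (26152/11594187)*sqrt(187).

Denominator factor (α + 3)^2: pole of order 2 at -3, modulus 3.
Denominator factor (α**2 - 5*α/6 - 9/8): discriminant 187/36, real irrational roots 5/12 + (1/12)*sqrt(187) and 5/12 - (1/12)*sqrt(187); poles of order 1, moduli 5/12 + (1/12)*sqrt(187) and -5/12 + (1/12)*sqrt(187).
The radius of convergence is the smallest modulus among the singular points: -5/12 + (1/12)*sqrt(187).
At the order-2 pole -3 set g(α) = (α - (-3))^2*f(α) = -7/(12*(α**2 - 5*α/6 - 9/8)).
Order-2 pole: residue = g'(a); g'(-3) = -2296/62001, so the residue is -2296/62001.
The factor α**2 - 5*α/6 - 9/8 splits as (α - a)(α - a') with a = 5/12 - (1/12)*sqrt(187), a' = 5/12 + (1/12)*sqrt(187). At the order-1 pole a set g(α) = (α - a)*f(α) = [-7/(12*(α + 3)**2)] / (α - a').
Simple pole: residue = g(a) at a = 5/12 - (1/12)*sqrt(187), which is 1148/62001 + (26152/11594187)*sqrt(187).
The factor α**2 - 5*α/6 - 9/8 splits as (α - a)(α - a') with a = 5/12 + (1/12)*sqrt(187), a' = 5/12 - (1/12)*sqrt(187). At the order-1 pole a set g(α) = (α - a)*f(α) = [-7/(12*(α + 3)**2)] / (α - a').
Simple pole: residue = g(a) at a = 5/12 + (1/12)*sqrt(187), which is 1148/62001 - (26152/11594187)*sqrt(187).
List the singular points by increasing real part (a conjugate pair: the negative imaginary part first).


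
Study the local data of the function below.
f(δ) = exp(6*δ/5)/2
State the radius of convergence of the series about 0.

The radius of convergence is infinite.

The factor exp(6*δ/5) is entire and contributes no finite singular point.
The polynomial part has no poles.
No finite singular points: the Taylor series at 0 converges everywhere.


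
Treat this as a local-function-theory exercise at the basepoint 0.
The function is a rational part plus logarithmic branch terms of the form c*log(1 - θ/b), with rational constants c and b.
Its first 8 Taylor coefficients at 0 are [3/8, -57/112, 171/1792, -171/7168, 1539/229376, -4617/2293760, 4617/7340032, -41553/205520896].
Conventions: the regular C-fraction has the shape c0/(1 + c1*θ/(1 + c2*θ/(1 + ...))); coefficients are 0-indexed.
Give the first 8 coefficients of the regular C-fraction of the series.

Taylor coefficients (read off): a_0 = 3/8, a_1 = -57/112, a_2 = 171/1792, a_3 = -171/7168, a_4 = 1539/229376, a_5 = -4617/2293760, a_6 = 4617/7340032, a_7 = -41553/205520896.
c0 = a_0 = 3/8. Peel one level at a time: if S = 1 + c*θ/S' with S'(0) = 1, then c is the θ-coefficient of S and S' = c*θ/(S - 1).
S_1 = c0/f = 1 + (19/14)*θ + (2489/1568)*θ^2 + ...; c1 = 19/14.
S_2 = c1*θ/(S_1 - 1) = 1 + (-131/112)*θ + (-3/256)*θ^2 + ...; c2 = -131/112.
S_3 = c2*θ/(S_2 - 1) = 1 + (-21/2096)*θ + (4347/2196608)*θ^2 + ...; c3 = -21/2096.
S_4 = c3*θ/(S_3 - 1) = 1 + (207/1048)*θ + (-3/320)*θ^2 + ...; c4 = 207/1048.
S_5 = c4*θ/(S_4 - 1) = 1 + (131/2760)*θ + (-101263/15235200)*θ^2 + ...; c5 = 131/2760.
S_6 = c5*θ/(S_5 - 1) = 1 + (773/5520)*θ + (-81/8960)*θ^2 + ...; c6 = 773/5520.
S_7 = c6*θ/(S_6 - 1) = 1 + (5589/86576)*θ + ...; c7 = 5589/86576.

The regular C-fraction coefficients are [3/8, 19/14, -131/112, -21/2096, 207/1048, 131/2760, 773/5520, 5589/86576].


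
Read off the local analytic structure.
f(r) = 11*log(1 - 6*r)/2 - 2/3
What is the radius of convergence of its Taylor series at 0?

Branch term (11/2)*log(1 - r/(1/6)): its argument vanishes at r = 1/6, a logarithmic branch point, modulus 1/6.
The radius of convergence is the smallest modulus among the singular points: 1/6.

The radius of convergence is 1/6.


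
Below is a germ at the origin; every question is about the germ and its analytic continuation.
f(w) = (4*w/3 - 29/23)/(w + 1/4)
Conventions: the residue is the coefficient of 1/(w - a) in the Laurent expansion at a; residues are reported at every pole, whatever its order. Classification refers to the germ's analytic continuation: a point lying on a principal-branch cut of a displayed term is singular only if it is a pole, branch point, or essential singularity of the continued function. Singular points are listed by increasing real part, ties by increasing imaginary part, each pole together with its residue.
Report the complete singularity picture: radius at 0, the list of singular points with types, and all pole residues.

Denominator factor (w + 1/4): pole of order 1 at -1/4, modulus 1/4.
The radius of convergence is the smallest modulus among the singular points: 1/4.
At the order-1 pole -1/4 set g(w) = (w - (-1/4))*f(w) = 4*w/3 - 29/23.
Simple pole: residue = g(a) at a = -1/4, which is -110/69.

Radius of convergence at 0: 1/4.
At -1/4: a pole of order 1; residue -110/69.


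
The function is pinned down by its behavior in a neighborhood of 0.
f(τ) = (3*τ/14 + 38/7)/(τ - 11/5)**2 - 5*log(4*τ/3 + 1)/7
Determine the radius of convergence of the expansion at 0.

Denominator factor (τ - 11/5)^2: pole of order 2 at 11/5, modulus 11/5.
Branch term (-5/7)*log(1 - τ/(-3/4)): its argument vanishes at τ = -3/4, a logarithmic branch point, modulus 3/4.
The radius of convergence is the smallest modulus among the singular points: 3/4.

The radius of convergence is 3/4.


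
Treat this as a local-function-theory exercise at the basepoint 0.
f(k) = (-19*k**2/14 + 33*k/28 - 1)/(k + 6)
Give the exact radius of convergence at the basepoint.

The radius of convergence is 6.

Denominator factor (k + 6): pole of order 1 at -6, modulus 6.
The radius of convergence is the smallest modulus among the singular points: 6.


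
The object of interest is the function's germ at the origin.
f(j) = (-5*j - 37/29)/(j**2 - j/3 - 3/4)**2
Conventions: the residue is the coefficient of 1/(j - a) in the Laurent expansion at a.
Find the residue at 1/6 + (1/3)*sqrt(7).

The residue is (3303/11368)*sqrt(7).

The factor j**2 - j/3 - 3/4 splits as (j - a)(j - a') with a = 1/6 + (1/3)*sqrt(7), a' = 1/6 - (1/3)*sqrt(7). At the order-2 pole a set g(j) = (j - a)^2*f(j) = [-5*j - 37/29] / (j - a')^2.
Order-2 pole: residue = g'(a); g'(1/6 + (1/3)*sqrt(7)) = (3303/11368)*sqrt(7), so the residue is (3303/11368)*sqrt(7).


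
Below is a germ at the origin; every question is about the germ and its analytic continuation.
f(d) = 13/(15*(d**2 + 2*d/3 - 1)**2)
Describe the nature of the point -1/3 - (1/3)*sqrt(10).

The denominator factor d**2 + 2*d/3 - 1 vanishes at -1/3 - (1/3)*sqrt(10) and appears to the power 2; the numerator there equals 13/15, nonzero, and no other factor vanishes.
Hence a pole whose order is the multiplicity, 2.

The point is a pole of order 2.


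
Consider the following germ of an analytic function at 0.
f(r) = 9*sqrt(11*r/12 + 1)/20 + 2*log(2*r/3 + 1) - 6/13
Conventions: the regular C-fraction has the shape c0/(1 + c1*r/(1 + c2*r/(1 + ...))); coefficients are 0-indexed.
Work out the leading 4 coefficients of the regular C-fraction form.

Taylor coefficients (expand at 0): a_0 = -3/260, a_1 = 739/480, a_2 = -11329/23040, a_3 = 363617/1658880.
c0 = a_0 = -3/260. Peel one level at a time: if S = 1 + c*r/S' with S'(0) = 1, then c is the r-coefficient of S and S' = c*r/(S - 1).
S_1 = c0/f = 1 + (9607/72)*r + (184147067/10368)*r^2 + ...; c1 = 9607/72.
S_2 = c1*r/(S_1 - 1) = 1 + (-14165159/106416)*r + (-152387203/3774788352)*r^2 + ...; c2 = -14165159/106416.
S_3 = c2*r/(S_2 - 1) = 1 + (-152387203/502466520048)*r + ...; c3 = -152387203/502466520048.

The regular C-fraction coefficients are [-3/260, 9607/72, -14165159/106416, -152387203/502466520048].


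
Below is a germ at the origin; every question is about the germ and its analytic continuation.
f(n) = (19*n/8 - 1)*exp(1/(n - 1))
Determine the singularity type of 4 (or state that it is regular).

There is no denominator, hence no pole anywhere.
The essential point of exp(1/(n - (1))) is 1, not 4.
So the germ continues analytically to 4.

The point is a regular point.


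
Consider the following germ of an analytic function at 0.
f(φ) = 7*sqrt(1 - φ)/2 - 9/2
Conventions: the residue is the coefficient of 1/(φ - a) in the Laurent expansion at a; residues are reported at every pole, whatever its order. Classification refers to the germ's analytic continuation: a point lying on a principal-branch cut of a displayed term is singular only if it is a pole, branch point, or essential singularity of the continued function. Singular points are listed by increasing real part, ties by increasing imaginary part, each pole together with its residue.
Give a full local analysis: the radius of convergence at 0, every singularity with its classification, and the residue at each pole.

Radius of convergence at 0: 1.
At 1: an algebraic (square-root) branch point.

Branch term (7/2)*sqrt(1 - φ/(1)): its argument vanishes at φ = 1, a square-root branch point, modulus 1.
The radius of convergence is the smallest modulus among the singular points: 1.


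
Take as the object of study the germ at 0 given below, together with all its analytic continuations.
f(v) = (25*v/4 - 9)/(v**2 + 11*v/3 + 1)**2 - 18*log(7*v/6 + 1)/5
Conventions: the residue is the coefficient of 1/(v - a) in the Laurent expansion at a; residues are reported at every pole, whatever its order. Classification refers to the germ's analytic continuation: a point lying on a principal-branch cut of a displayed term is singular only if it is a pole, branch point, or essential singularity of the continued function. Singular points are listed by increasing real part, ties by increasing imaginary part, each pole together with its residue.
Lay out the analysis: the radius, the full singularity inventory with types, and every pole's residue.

Denominator factor (v**2 + 11*v/3 + 1)^2: discriminant 85/9, real irrational roots -11/6 + (1/6)*sqrt(85) and -11/6 - (1/6)*sqrt(85); poles of order 2, moduli 11/6 - (1/6)*sqrt(85) and 11/6 + (1/6)*sqrt(85).
Branch term (-18/5)*log(1 - v/(-6/7)): its argument vanishes at v = -6/7, a logarithmic branch point, modulus 6/7.
The radius of convergence is the smallest modulus among the singular points: 11/6 - (1/6)*sqrt(85).
The branch term is analytic at -11/6 - (1/6)*sqrt(85) and contributes nothing to the residue; only the rational part matters.
The factor v**2 + 11*v/3 + 1 splits as (v - a)(v - a') with a = -11/6 - (1/6)*sqrt(85), a' = -11/6 + (1/6)*sqrt(85). At the order-2 pole a set g(v) = (v - a)^2*(rational part) = [25*v/4 - 9] / (v - a')^2.
Order-2 pole: residue = g'(a); g'(-11/6 - (1/6)*sqrt(85)) = -(4419/28900)*sqrt(85), so the residue is -(4419/28900)*sqrt(85).
The branch term is analytic at -11/6 + (1/6)*sqrt(85) and contributes nothing to the residue; only the rational part matters.
The factor v**2 + 11*v/3 + 1 splits as (v - a)(v - a') with a = -11/6 + (1/6)*sqrt(85), a' = -11/6 - (1/6)*sqrt(85). At the order-2 pole a set g(v) = (v - a)^2*(rational part) = [25*v/4 - 9] / (v - a')^2.
Order-2 pole: residue = g'(a); g'(-11/6 + (1/6)*sqrt(85)) = (4419/28900)*sqrt(85), so the residue is (4419/28900)*sqrt(85).
List the singular points by increasing real part (a conjugate pair: the negative imaginary part first).

Radius of convergence at 0: 11/6 - (1/6)*sqrt(85).
At -11/6 - (1/6)*sqrt(85): a pole of order 2; residue -(4419/28900)*sqrt(85).
At -6/7: a logarithmic branch point.
At -11/6 + (1/6)*sqrt(85): a pole of order 2; residue (4419/28900)*sqrt(85).


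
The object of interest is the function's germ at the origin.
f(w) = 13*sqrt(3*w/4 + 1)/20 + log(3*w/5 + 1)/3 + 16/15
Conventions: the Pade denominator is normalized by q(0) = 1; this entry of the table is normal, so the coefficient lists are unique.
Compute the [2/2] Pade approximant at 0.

Taylor coefficients needed (expand at 0): a_0 = 103/60, a_1 = 71/160, a_2 = -1353/12800, a_3 = 21063/512000, a_4 = -1542861/81920000.
Write the denominator as Q(w) = 1 + q1*w + q2*w^2. Requiring Q*f - P = O(w^5) with deg P <= 2 kills the coefficients of w^3..w^4 in Q*f:
  w^3: a_3 + q1*a_2 + q2*a_1 = 0, i.e. 21063/512000 + (-1353/12800)*q1 + (71/160)*q2 = 0.
  w^4: a_4 + q1*a_3 + q2*a_2 = 0, i.e. -1542861/81920000 + (21063/512000)*q1 + (-1353/12800)*q2 = 0.
Solving this linear system: q1 = 17515551/30942320, q2 = 104297019/2475385600.
The numerator is Q*f truncated at degree 2: P0 = a_0 = 103/60; P1 = a_1 + q1*a_0 = 875980341/618846400; P2 = a_2 + q1*a_1 + q2*a_0 = 10783785659/49507712000.

The Pade approximant has numerator coefficients [103/60, 875980341/618846400, 10783785659/49507712000]; denominator coefficients [1, 17515551/30942320, 104297019/2475385600].


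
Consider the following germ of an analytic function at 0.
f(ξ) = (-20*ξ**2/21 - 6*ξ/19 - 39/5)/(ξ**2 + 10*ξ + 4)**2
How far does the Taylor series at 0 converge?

Denominator factor (ξ**2 + 10*ξ + 4)^2: discriminant 84, real irrational roots -5 + sqrt(21) and -5 - sqrt(21); poles of order 2, moduli 5 - sqrt(21) and 5 + sqrt(21).
The radius of convergence is the smallest modulus among the singular points: 5 - sqrt(21).

The radius of convergence is 5 - sqrt(21).


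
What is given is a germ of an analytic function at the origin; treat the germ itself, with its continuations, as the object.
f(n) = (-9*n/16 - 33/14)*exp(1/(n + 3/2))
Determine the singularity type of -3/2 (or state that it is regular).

The exponent 1/(n - (-3/2)) has a pole at -3/2, so exp(1/(n - (-3/2))) takes every nonzero value near it: an essential singularity (not a pole of any order).

The point is an essential singularity.


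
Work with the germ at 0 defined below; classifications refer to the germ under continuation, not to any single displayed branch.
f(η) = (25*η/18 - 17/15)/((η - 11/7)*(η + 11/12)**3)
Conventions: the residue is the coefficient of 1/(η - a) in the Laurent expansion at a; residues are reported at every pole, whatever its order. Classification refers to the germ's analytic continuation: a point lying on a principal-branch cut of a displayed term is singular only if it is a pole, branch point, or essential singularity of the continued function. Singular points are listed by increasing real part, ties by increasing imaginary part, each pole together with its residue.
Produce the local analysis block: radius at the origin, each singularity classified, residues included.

Radius of convergence at 0: 11/12.
At -11/12: a pole of order 3; residue -3109344/45646645.
At 11/7: a pole of order 1; residue 3109344/45646645.

Denominator factor (η - 11/7): pole of order 1 at 11/7, modulus 11/7.
Denominator factor (η + 11/12)^3: pole of order 3 at -11/12, modulus 11/12.
The radius of convergence is the smallest modulus among the singular points: 11/12.
At the order-3 pole -11/12 set g(η) = (η - (-11/12))^3*f(η) = (25*η/18 - 17/15)/(η - 11/7).
Order-3 pole: residue = g''(a)/2; g''(-11/12) = -6218688/45646645, so the residue is -3109344/45646645.
At the order-1 pole 11/7 set g(η) = (η - (11/7))*f(η) = (25*η/18 - 17/15)/(η + 11/12)**3.
Simple pole: residue = g(a) at a = 11/7, which is 3109344/45646645.
List the singular points by increasing real part (a conjugate pair: the negative imaginary part first).


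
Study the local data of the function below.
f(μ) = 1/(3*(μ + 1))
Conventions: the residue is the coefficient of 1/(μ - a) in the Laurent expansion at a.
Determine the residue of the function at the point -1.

The residue is 1/3.

At the order-1 pole -1 set g(μ) = (μ - (-1))*f(μ) = 1/3.
Simple pole: residue = g(a) at a = -1, which is 1/3.


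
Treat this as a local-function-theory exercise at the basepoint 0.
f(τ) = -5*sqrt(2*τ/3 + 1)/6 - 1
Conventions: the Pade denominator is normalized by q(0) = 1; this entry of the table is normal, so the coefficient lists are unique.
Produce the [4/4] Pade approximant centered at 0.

The Pade approximant has numerator coefficients [-11/6, -29/12, -25/24, -35/216, -17/2592]; denominator coefficients [1, 7/6, 5/12, 5/108, 1/1296].

Taylor coefficients needed (expand at 0): a_0 = -11/6, a_1 = -5/18, a_2 = 5/108, a_3 = -5/324, a_4 = 25/3888, a_5 = -35/11664, a_6 = 35/23328, a_7 = -55/69984, a_8 = 715/1679616.
Write the denominator as Q(τ) = 1 + q1*τ + q2*τ^2 + q3*τ^3 + q4*τ^4. Requiring Q*f - P = O(τ^9) with deg P <= 4 kills the coefficients of τ^5..τ^8 in Q*f:
  τ^5: a_5 + q1*a_4 + q2*a_3 + q3*a_2 + q4*a_1 = 0, i.e. -35/11664 + (25/3888)*q1 + (-5/324)*q2 + (5/108)*q3 + (-5/18)*q4 = 0.
  τ^6: a_6 + q1*a_5 + q2*a_4 + q3*a_3 + q4*a_2 = 0, i.e. 35/23328 + (-35/11664)*q1 + (25/3888)*q2 + (-5/324)*q3 + (5/108)*q4 = 0.
  τ^7: a_7 + q1*a_6 + q2*a_5 + q3*a_4 + q4*a_3 = 0, i.e. -55/69984 + (35/23328)*q1 + (-35/11664)*q2 + (25/3888)*q3 + (-5/324)*q4 = 0.
  τ^8: a_8 + q1*a_7 + q2*a_6 + q3*a_5 + q4*a_4 = 0, i.e. 715/1679616 + (-55/69984)*q1 + (35/23328)*q2 + (-35/11664)*q3 + (25/3888)*q4 = 0.
Solving this linear system: q1 = 7/6, q2 = 5/12, q3 = 5/108, q4 = 1/1296.
The numerator is Q*f truncated at degree 4: P0 = a_0 = -11/6; P1 = a_1 + q1*a_0 = -29/12; P2 = a_2 + q1*a_1 + q2*a_0 = -25/24; P3 = a_3 + q1*a_2 + q2*a_1 + q3*a_0 = -35/216; P4 = a_4 + q1*a_3 + q2*a_2 + q3*a_1 + q4*a_0 = -17/2592.


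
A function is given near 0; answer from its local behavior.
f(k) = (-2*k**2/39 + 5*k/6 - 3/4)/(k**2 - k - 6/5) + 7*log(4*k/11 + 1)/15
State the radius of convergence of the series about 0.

Denominator factor (k**2 - k - 6/5): discriminant 29/5, real irrational roots 1/2 + (1/10)*sqrt(145) and 1/2 - (1/10)*sqrt(145); poles of order 1, moduli 1/2 + (1/10)*sqrt(145) and -1/2 + (1/10)*sqrt(145).
Branch term (7/15)*log(1 - k/(-11/4)): its argument vanishes at k = -11/4, a logarithmic branch point, modulus 11/4.
The radius of convergence is the smallest modulus among the singular points: -1/2 + (1/10)*sqrt(145).

The radius of convergence is -1/2 + (1/10)*sqrt(145).


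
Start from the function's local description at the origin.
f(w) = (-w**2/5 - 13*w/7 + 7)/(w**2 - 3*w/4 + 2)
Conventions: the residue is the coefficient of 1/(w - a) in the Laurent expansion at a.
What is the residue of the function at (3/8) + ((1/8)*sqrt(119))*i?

The residue is (-281/280) - ((1489/6664)*sqrt(119))*i.

The factor w**2 - 3*w/4 + 2 splits as (w - a)(w - a') with a = (3/8) + ((1/8)*sqrt(119))*i, a' = (3/8) - ((1/8)*sqrt(119))*i. At the order-1 pole a set g(w) = (w - a)*f(w) = [-w**2/5 - 13*w/7 + 7] / (w - a').
Simple pole: residue = g(a) at a = (3/8) + ((1/8)*sqrt(119))*i, which is (-281/280) - ((1489/6664)*sqrt(119))*i.


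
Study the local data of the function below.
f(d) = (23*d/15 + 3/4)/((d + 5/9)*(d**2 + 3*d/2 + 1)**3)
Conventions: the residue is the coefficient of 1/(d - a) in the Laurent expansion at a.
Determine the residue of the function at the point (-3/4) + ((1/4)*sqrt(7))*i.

The residue is (19683/41503) - ((199827/207515)*sqrt(7))*i.


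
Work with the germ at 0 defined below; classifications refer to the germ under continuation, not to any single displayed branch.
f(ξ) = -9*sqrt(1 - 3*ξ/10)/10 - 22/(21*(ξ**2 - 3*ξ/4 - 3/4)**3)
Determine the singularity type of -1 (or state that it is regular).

The point is a regular point.

Denominator factors: ξ**2 - 3*ξ/4 - 3/4 = 1 at ξ = -1 — none vanishes.
Branch term sqrt(1 - ξ/(10/3)): argument at -1 is 13/10, nonzero, so -1 is not its branch point (a point on a principal cut is still regular for the continued germ).
So the germ continues analytically to -1.


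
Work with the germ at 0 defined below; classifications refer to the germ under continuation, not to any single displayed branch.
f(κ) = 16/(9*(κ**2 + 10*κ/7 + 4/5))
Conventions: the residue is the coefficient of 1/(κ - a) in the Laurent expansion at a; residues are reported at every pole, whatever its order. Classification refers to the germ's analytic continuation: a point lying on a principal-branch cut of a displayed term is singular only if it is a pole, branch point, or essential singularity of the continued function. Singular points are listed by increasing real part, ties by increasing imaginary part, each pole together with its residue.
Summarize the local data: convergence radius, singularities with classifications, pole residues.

Radius of convergence at 0: (2/5)*sqrt(5).
At (-5/7) - ((1/35)*sqrt(355))*i: a pole of order 1; residue ((56/639)*sqrt(355))*i.
At (-5/7) + ((1/35)*sqrt(355))*i: a pole of order 1; residue -((56/639)*sqrt(355))*i.

Denominator factor (κ**2 + 10*κ/7 + 4/5): discriminant -284/245, complex-conjugate roots (-5/7) + ((1/35)*sqrt(355))*i and (-5/7) - ((1/35)*sqrt(355))*i; poles of order 1, moduli (2/5)*sqrt(5) and (2/5)*sqrt(5).
The radius of convergence is the smallest modulus among the singular points: (2/5)*sqrt(5).
The factor κ**2 + 10*κ/7 + 4/5 splits as (κ - a)(κ - a') with a = (-5/7) - ((1/35)*sqrt(355))*i, a' = (-5/7) + ((1/35)*sqrt(355))*i. At the order-1 pole a set g(κ) = (κ - a)*f(κ) = [16/9] / (κ - a').
Simple pole: residue = g(a) at a = (-5/7) - ((1/35)*sqrt(355))*i, which is ((56/639)*sqrt(355))*i.
The factor κ**2 + 10*κ/7 + 4/5 splits as (κ - a)(κ - a') with a = (-5/7) + ((1/35)*sqrt(355))*i, a' = (-5/7) - ((1/35)*sqrt(355))*i. At the order-1 pole a set g(κ) = (κ - a)*f(κ) = [16/9] / (κ - a').
Simple pole: residue = g(a) at a = (-5/7) + ((1/35)*sqrt(355))*i, which is -((56/639)*sqrt(355))*i.
List the singular points by increasing real part (a conjugate pair: the negative imaginary part first).
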